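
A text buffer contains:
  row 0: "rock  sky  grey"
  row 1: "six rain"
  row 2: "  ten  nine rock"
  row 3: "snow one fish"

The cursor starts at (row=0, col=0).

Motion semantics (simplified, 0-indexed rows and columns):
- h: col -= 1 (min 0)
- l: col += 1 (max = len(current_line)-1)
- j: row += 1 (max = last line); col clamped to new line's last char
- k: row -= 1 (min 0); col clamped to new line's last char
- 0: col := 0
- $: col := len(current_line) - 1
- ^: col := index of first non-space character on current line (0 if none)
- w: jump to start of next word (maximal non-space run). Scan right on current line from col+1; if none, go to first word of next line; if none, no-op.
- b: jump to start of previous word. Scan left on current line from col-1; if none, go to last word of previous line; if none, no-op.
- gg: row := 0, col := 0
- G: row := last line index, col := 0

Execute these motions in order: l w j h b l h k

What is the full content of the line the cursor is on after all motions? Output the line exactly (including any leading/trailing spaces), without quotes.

After 1 (l): row=0 col=1 char='o'
After 2 (w): row=0 col=6 char='s'
After 3 (j): row=1 col=6 char='i'
After 4 (h): row=1 col=5 char='a'
After 5 (b): row=1 col=4 char='r'
After 6 (l): row=1 col=5 char='a'
After 7 (h): row=1 col=4 char='r'
After 8 (k): row=0 col=4 char='_'

Answer: rock  sky  grey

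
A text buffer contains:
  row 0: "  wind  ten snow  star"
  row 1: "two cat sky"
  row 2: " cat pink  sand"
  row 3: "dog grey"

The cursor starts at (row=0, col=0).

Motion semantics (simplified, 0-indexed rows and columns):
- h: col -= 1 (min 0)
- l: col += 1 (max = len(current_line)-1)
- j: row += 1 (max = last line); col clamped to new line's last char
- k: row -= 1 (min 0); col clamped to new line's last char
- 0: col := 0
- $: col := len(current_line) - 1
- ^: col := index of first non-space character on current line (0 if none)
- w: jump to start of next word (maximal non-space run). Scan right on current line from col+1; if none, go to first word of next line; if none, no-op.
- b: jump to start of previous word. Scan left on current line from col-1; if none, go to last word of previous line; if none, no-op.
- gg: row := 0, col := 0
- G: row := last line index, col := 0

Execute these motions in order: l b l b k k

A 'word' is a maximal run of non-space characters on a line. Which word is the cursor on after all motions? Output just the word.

After 1 (l): row=0 col=1 char='_'
After 2 (b): row=0 col=1 char='_'
After 3 (l): row=0 col=2 char='w'
After 4 (b): row=0 col=2 char='w'
After 5 (k): row=0 col=2 char='w'
After 6 (k): row=0 col=2 char='w'

Answer: wind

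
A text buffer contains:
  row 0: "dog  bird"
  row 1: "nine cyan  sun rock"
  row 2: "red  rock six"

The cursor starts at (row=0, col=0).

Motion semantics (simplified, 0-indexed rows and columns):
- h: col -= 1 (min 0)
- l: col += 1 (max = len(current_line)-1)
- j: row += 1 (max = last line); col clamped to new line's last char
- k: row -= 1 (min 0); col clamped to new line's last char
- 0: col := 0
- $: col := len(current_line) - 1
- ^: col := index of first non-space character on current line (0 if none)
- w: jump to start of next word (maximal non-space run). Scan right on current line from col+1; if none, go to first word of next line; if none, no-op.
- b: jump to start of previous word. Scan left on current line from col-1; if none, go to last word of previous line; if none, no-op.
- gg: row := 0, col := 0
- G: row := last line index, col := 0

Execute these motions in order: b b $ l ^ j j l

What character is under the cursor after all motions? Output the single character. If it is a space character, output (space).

After 1 (b): row=0 col=0 char='d'
After 2 (b): row=0 col=0 char='d'
After 3 ($): row=0 col=8 char='d'
After 4 (l): row=0 col=8 char='d'
After 5 (^): row=0 col=0 char='d'
After 6 (j): row=1 col=0 char='n'
After 7 (j): row=2 col=0 char='r'
After 8 (l): row=2 col=1 char='e'

Answer: e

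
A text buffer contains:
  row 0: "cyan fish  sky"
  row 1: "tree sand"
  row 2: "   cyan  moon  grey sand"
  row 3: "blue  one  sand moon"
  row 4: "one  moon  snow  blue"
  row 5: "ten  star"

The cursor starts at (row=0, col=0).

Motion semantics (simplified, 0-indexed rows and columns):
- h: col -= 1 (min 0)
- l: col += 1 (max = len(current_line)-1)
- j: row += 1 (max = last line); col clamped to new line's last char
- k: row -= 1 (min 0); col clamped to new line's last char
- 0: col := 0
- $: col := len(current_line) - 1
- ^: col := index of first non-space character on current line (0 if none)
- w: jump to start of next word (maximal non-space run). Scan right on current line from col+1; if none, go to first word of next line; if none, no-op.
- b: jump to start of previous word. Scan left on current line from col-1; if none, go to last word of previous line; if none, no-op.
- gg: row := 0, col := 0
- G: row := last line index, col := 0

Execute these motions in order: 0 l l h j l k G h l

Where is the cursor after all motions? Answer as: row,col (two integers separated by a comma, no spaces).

After 1 (0): row=0 col=0 char='c'
After 2 (l): row=0 col=1 char='y'
After 3 (l): row=0 col=2 char='a'
After 4 (h): row=0 col=1 char='y'
After 5 (j): row=1 col=1 char='r'
After 6 (l): row=1 col=2 char='e'
After 7 (k): row=0 col=2 char='a'
After 8 (G): row=5 col=0 char='t'
After 9 (h): row=5 col=0 char='t'
After 10 (l): row=5 col=1 char='e'

Answer: 5,1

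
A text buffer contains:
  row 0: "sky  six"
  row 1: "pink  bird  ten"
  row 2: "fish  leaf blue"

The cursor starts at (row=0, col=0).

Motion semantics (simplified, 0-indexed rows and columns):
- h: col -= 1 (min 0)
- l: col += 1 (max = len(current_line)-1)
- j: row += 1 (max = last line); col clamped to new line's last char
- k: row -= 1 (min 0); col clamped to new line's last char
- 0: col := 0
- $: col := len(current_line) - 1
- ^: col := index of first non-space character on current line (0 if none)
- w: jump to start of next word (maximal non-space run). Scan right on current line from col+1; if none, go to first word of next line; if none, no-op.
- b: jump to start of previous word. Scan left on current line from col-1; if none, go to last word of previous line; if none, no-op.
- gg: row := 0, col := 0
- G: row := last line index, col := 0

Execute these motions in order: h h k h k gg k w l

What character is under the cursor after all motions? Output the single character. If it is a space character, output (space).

Answer: i

Derivation:
After 1 (h): row=0 col=0 char='s'
After 2 (h): row=0 col=0 char='s'
After 3 (k): row=0 col=0 char='s'
After 4 (h): row=0 col=0 char='s'
After 5 (k): row=0 col=0 char='s'
After 6 (gg): row=0 col=0 char='s'
After 7 (k): row=0 col=0 char='s'
After 8 (w): row=0 col=5 char='s'
After 9 (l): row=0 col=6 char='i'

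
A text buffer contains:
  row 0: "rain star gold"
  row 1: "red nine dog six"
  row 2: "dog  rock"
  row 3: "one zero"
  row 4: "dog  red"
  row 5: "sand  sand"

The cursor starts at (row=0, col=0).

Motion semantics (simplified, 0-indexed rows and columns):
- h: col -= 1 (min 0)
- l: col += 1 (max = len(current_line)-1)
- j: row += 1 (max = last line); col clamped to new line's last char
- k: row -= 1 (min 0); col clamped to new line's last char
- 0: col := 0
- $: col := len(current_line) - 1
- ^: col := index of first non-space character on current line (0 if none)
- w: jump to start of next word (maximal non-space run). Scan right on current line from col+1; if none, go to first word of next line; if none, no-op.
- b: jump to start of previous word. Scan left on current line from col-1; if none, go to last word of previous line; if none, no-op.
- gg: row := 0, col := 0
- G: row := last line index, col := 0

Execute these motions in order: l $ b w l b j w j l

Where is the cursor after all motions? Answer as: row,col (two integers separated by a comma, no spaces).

After 1 (l): row=0 col=1 char='a'
After 2 ($): row=0 col=13 char='d'
After 3 (b): row=0 col=10 char='g'
After 4 (w): row=1 col=0 char='r'
After 5 (l): row=1 col=1 char='e'
After 6 (b): row=1 col=0 char='r'
After 7 (j): row=2 col=0 char='d'
After 8 (w): row=2 col=5 char='r'
After 9 (j): row=3 col=5 char='e'
After 10 (l): row=3 col=6 char='r'

Answer: 3,6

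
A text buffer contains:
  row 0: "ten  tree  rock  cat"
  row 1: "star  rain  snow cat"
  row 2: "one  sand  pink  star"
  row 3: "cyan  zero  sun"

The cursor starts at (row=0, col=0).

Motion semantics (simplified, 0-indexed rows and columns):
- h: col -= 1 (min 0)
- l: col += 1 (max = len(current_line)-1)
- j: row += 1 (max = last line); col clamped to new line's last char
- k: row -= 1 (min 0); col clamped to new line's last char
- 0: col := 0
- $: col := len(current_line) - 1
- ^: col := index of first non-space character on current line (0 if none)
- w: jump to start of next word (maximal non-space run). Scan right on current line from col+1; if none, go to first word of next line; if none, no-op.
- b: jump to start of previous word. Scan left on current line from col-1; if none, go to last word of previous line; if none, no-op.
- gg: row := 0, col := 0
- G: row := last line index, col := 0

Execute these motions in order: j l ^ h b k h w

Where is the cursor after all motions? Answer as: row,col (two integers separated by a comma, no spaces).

Answer: 0,17

Derivation:
After 1 (j): row=1 col=0 char='s'
After 2 (l): row=1 col=1 char='t'
After 3 (^): row=1 col=0 char='s'
After 4 (h): row=1 col=0 char='s'
After 5 (b): row=0 col=17 char='c'
After 6 (k): row=0 col=17 char='c'
After 7 (h): row=0 col=16 char='_'
After 8 (w): row=0 col=17 char='c'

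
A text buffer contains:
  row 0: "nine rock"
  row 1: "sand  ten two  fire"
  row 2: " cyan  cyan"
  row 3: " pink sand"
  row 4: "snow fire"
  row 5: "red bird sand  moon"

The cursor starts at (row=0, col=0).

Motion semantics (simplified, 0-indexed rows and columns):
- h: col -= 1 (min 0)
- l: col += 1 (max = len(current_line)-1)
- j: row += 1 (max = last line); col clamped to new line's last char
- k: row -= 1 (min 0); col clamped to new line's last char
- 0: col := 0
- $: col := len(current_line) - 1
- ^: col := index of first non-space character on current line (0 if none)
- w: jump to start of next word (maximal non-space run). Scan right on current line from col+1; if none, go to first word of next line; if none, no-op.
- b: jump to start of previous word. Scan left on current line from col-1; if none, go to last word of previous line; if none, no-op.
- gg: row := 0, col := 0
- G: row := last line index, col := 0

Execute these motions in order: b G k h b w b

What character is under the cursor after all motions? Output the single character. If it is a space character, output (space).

Answer: s

Derivation:
After 1 (b): row=0 col=0 char='n'
After 2 (G): row=5 col=0 char='r'
After 3 (k): row=4 col=0 char='s'
After 4 (h): row=4 col=0 char='s'
After 5 (b): row=3 col=6 char='s'
After 6 (w): row=4 col=0 char='s'
After 7 (b): row=3 col=6 char='s'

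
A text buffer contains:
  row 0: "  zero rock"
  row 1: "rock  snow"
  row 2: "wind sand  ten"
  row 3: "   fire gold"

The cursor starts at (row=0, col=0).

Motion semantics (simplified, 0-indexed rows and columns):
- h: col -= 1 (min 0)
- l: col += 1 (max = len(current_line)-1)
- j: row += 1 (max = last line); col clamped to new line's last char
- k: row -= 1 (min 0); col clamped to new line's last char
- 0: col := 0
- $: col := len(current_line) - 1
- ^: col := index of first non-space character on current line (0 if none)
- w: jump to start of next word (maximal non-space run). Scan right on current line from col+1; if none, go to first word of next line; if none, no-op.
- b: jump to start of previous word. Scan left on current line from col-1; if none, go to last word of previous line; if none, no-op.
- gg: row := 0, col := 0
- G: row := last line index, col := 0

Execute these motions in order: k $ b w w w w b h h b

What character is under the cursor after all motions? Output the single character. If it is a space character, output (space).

Answer: s

Derivation:
After 1 (k): row=0 col=0 char='_'
After 2 ($): row=0 col=10 char='k'
After 3 (b): row=0 col=7 char='r'
After 4 (w): row=1 col=0 char='r'
After 5 (w): row=1 col=6 char='s'
After 6 (w): row=2 col=0 char='w'
After 7 (w): row=2 col=5 char='s'
After 8 (b): row=2 col=0 char='w'
After 9 (h): row=2 col=0 char='w'
After 10 (h): row=2 col=0 char='w'
After 11 (b): row=1 col=6 char='s'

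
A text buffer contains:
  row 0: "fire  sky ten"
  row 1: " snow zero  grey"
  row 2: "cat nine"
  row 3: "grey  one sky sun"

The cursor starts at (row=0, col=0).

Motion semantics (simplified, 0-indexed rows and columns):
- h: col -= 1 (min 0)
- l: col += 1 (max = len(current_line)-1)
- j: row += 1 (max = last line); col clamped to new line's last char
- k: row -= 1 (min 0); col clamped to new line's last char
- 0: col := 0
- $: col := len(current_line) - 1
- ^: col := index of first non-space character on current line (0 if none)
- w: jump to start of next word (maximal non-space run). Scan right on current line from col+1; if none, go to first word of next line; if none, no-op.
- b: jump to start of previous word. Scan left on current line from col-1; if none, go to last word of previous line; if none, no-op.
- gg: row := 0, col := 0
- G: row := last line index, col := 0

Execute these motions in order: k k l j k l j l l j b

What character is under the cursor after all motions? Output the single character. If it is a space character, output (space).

After 1 (k): row=0 col=0 char='f'
After 2 (k): row=0 col=0 char='f'
After 3 (l): row=0 col=1 char='i'
After 4 (j): row=1 col=1 char='s'
After 5 (k): row=0 col=1 char='i'
After 6 (l): row=0 col=2 char='r'
After 7 (j): row=1 col=2 char='n'
After 8 (l): row=1 col=3 char='o'
After 9 (l): row=1 col=4 char='w'
After 10 (j): row=2 col=4 char='n'
After 11 (b): row=2 col=0 char='c'

Answer: c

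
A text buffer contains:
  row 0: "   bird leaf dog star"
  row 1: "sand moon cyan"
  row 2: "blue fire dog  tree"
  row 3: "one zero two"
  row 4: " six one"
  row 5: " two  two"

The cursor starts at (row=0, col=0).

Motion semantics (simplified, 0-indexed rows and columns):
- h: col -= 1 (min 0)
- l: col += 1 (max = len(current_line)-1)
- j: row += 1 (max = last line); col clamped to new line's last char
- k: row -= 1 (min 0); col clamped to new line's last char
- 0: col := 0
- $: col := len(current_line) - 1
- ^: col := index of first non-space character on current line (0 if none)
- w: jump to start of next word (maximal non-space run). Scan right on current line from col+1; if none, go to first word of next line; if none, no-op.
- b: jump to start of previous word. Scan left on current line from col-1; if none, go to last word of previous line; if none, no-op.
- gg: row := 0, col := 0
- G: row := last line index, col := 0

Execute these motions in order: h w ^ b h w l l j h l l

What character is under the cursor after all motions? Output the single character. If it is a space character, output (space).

Answer: o

Derivation:
After 1 (h): row=0 col=0 char='_'
After 2 (w): row=0 col=3 char='b'
After 3 (^): row=0 col=3 char='b'
After 4 (b): row=0 col=3 char='b'
After 5 (h): row=0 col=2 char='_'
After 6 (w): row=0 col=3 char='b'
After 7 (l): row=0 col=4 char='i'
After 8 (l): row=0 col=5 char='r'
After 9 (j): row=1 col=5 char='m'
After 10 (h): row=1 col=4 char='_'
After 11 (l): row=1 col=5 char='m'
After 12 (l): row=1 col=6 char='o'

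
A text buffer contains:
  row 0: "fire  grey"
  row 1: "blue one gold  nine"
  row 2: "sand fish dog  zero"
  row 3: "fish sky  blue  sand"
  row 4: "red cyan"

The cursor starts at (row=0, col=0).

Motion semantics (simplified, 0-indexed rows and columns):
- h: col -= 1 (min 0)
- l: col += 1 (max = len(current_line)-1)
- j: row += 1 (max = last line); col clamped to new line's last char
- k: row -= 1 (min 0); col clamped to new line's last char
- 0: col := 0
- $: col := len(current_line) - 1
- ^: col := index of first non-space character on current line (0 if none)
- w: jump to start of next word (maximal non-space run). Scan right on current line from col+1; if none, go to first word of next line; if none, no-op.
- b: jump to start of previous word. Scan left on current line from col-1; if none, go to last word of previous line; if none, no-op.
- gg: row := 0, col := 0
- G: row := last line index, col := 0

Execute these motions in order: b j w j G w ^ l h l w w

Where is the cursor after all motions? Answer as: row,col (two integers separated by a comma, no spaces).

Answer: 4,4

Derivation:
After 1 (b): row=0 col=0 char='f'
After 2 (j): row=1 col=0 char='b'
After 3 (w): row=1 col=5 char='o'
After 4 (j): row=2 col=5 char='f'
After 5 (G): row=4 col=0 char='r'
After 6 (w): row=4 col=4 char='c'
After 7 (^): row=4 col=0 char='r'
After 8 (l): row=4 col=1 char='e'
After 9 (h): row=4 col=0 char='r'
After 10 (l): row=4 col=1 char='e'
After 11 (w): row=4 col=4 char='c'
After 12 (w): row=4 col=4 char='c'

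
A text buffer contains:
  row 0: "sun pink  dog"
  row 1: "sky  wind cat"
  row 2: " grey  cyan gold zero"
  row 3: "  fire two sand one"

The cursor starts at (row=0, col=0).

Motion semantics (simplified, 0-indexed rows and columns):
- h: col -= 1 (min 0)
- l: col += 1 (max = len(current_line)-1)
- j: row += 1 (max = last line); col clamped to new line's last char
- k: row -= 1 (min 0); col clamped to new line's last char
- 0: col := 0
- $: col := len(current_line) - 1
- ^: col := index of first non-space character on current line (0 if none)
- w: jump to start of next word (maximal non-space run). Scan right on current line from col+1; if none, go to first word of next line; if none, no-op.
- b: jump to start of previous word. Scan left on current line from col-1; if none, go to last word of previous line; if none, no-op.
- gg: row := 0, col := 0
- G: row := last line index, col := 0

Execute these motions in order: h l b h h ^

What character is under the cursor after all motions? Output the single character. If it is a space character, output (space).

After 1 (h): row=0 col=0 char='s'
After 2 (l): row=0 col=1 char='u'
After 3 (b): row=0 col=0 char='s'
After 4 (h): row=0 col=0 char='s'
After 5 (h): row=0 col=0 char='s'
After 6 (^): row=0 col=0 char='s'

Answer: s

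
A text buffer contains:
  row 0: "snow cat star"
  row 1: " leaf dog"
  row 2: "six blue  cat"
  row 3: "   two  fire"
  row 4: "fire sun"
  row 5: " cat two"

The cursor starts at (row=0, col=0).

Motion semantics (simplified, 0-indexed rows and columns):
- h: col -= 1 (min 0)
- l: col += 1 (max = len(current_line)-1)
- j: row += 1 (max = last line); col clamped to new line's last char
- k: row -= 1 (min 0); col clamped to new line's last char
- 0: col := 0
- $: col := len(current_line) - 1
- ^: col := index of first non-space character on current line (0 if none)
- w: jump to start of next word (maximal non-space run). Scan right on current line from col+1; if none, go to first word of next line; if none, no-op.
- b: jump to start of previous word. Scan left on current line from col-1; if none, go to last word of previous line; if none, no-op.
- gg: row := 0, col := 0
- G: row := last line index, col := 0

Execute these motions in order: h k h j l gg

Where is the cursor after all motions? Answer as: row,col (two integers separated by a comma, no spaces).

Answer: 0,0

Derivation:
After 1 (h): row=0 col=0 char='s'
After 2 (k): row=0 col=0 char='s'
After 3 (h): row=0 col=0 char='s'
After 4 (j): row=1 col=0 char='_'
After 5 (l): row=1 col=1 char='l'
After 6 (gg): row=0 col=0 char='s'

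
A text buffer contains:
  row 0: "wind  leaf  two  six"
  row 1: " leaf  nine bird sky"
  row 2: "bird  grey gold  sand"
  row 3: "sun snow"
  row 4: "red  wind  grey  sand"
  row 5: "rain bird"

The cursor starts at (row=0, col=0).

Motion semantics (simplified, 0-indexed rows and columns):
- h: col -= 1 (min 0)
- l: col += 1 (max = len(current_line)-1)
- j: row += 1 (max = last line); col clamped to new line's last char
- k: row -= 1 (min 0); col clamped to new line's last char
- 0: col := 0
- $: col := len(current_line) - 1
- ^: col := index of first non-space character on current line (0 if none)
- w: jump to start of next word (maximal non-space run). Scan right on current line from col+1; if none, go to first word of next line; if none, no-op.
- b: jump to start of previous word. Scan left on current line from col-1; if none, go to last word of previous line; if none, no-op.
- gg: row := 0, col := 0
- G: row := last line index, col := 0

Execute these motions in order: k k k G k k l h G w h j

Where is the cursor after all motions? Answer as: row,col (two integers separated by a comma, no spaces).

After 1 (k): row=0 col=0 char='w'
After 2 (k): row=0 col=0 char='w'
After 3 (k): row=0 col=0 char='w'
After 4 (G): row=5 col=0 char='r'
After 5 (k): row=4 col=0 char='r'
After 6 (k): row=3 col=0 char='s'
After 7 (l): row=3 col=1 char='u'
After 8 (h): row=3 col=0 char='s'
After 9 (G): row=5 col=0 char='r'
After 10 (w): row=5 col=5 char='b'
After 11 (h): row=5 col=4 char='_'
After 12 (j): row=5 col=4 char='_'

Answer: 5,4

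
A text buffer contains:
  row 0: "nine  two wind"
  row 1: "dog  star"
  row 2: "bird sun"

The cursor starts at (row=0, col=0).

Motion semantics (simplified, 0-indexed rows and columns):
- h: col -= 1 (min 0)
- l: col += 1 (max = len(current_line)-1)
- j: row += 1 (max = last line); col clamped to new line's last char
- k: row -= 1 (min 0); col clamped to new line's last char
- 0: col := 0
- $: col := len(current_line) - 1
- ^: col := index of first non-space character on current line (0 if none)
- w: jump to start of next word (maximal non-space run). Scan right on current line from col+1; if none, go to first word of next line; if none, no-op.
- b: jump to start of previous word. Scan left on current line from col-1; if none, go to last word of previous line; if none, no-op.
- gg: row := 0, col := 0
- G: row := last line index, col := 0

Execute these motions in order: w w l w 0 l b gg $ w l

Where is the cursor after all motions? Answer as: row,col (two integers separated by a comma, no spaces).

Answer: 1,1

Derivation:
After 1 (w): row=0 col=6 char='t'
After 2 (w): row=0 col=10 char='w'
After 3 (l): row=0 col=11 char='i'
After 4 (w): row=1 col=0 char='d'
After 5 (0): row=1 col=0 char='d'
After 6 (l): row=1 col=1 char='o'
After 7 (b): row=1 col=0 char='d'
After 8 (gg): row=0 col=0 char='n'
After 9 ($): row=0 col=13 char='d'
After 10 (w): row=1 col=0 char='d'
After 11 (l): row=1 col=1 char='o'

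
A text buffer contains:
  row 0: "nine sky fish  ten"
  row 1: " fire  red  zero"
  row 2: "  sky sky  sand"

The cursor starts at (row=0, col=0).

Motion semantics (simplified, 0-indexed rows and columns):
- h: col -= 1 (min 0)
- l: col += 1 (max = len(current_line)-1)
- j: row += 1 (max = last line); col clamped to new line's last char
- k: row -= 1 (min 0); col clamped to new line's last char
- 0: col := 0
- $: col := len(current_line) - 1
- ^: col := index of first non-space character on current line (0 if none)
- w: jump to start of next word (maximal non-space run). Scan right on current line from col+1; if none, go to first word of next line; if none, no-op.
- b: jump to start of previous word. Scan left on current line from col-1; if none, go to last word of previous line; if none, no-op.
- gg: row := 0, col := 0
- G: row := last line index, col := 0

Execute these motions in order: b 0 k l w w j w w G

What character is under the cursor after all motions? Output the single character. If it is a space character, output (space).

Answer: (space)

Derivation:
After 1 (b): row=0 col=0 char='n'
After 2 (0): row=0 col=0 char='n'
After 3 (k): row=0 col=0 char='n'
After 4 (l): row=0 col=1 char='i'
After 5 (w): row=0 col=5 char='s'
After 6 (w): row=0 col=9 char='f'
After 7 (j): row=1 col=9 char='d'
After 8 (w): row=1 col=12 char='z'
After 9 (w): row=2 col=2 char='s'
After 10 (G): row=2 col=0 char='_'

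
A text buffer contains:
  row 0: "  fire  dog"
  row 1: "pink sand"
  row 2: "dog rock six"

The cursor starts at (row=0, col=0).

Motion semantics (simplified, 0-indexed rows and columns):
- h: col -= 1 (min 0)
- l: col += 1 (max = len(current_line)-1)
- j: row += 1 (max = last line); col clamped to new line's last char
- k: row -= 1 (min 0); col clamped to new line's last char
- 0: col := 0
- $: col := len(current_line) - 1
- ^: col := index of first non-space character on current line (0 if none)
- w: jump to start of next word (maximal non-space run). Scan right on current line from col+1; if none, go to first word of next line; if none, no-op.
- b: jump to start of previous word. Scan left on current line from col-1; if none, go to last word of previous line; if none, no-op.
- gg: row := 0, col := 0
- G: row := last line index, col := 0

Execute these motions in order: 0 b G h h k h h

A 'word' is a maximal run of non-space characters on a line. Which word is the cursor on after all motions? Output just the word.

Answer: pink

Derivation:
After 1 (0): row=0 col=0 char='_'
After 2 (b): row=0 col=0 char='_'
After 3 (G): row=2 col=0 char='d'
After 4 (h): row=2 col=0 char='d'
After 5 (h): row=2 col=0 char='d'
After 6 (k): row=1 col=0 char='p'
After 7 (h): row=1 col=0 char='p'
After 8 (h): row=1 col=0 char='p'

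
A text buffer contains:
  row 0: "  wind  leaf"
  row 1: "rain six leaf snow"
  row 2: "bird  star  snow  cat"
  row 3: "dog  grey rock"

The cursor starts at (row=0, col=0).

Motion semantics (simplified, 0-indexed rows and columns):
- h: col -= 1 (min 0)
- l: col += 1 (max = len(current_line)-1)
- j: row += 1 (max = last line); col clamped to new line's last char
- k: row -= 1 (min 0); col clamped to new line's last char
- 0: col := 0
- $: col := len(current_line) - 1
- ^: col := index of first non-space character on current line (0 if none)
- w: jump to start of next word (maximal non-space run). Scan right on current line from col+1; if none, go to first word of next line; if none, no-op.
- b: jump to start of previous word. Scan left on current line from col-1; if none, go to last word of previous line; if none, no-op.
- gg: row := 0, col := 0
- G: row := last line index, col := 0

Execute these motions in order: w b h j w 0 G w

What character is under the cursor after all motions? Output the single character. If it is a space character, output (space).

After 1 (w): row=0 col=2 char='w'
After 2 (b): row=0 col=2 char='w'
After 3 (h): row=0 col=1 char='_'
After 4 (j): row=1 col=1 char='a'
After 5 (w): row=1 col=5 char='s'
After 6 (0): row=1 col=0 char='r'
After 7 (G): row=3 col=0 char='d'
After 8 (w): row=3 col=5 char='g'

Answer: g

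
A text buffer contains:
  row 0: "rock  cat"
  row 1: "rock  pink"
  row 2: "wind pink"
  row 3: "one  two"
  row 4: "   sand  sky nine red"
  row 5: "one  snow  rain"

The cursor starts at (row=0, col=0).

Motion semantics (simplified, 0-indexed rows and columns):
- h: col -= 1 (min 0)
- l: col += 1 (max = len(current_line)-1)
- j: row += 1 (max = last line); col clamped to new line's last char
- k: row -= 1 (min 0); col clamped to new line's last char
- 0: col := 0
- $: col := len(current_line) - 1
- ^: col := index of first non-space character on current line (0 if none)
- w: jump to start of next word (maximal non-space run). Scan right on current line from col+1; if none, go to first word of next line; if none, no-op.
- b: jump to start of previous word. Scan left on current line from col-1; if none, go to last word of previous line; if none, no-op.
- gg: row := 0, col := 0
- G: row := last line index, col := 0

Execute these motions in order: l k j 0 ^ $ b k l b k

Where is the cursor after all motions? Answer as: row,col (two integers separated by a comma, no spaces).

Answer: 0,6

Derivation:
After 1 (l): row=0 col=1 char='o'
After 2 (k): row=0 col=1 char='o'
After 3 (j): row=1 col=1 char='o'
After 4 (0): row=1 col=0 char='r'
After 5 (^): row=1 col=0 char='r'
After 6 ($): row=1 col=9 char='k'
After 7 (b): row=1 col=6 char='p'
After 8 (k): row=0 col=6 char='c'
After 9 (l): row=0 col=7 char='a'
After 10 (b): row=0 col=6 char='c'
After 11 (k): row=0 col=6 char='c'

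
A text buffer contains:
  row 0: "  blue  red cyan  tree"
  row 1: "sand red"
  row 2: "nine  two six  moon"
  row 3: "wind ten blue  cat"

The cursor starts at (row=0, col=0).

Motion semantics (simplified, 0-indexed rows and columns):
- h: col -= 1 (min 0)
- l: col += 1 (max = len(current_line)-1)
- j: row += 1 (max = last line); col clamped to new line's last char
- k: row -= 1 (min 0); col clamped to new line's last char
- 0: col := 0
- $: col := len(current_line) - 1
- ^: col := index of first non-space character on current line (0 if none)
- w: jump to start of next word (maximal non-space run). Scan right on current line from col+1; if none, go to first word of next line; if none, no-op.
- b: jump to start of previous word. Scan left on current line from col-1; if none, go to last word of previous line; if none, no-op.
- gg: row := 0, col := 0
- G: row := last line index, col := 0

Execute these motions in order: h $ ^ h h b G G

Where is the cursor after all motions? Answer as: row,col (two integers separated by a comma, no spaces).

After 1 (h): row=0 col=0 char='_'
After 2 ($): row=0 col=21 char='e'
After 3 (^): row=0 col=2 char='b'
After 4 (h): row=0 col=1 char='_'
After 5 (h): row=0 col=0 char='_'
After 6 (b): row=0 col=0 char='_'
After 7 (G): row=3 col=0 char='w'
After 8 (G): row=3 col=0 char='w'

Answer: 3,0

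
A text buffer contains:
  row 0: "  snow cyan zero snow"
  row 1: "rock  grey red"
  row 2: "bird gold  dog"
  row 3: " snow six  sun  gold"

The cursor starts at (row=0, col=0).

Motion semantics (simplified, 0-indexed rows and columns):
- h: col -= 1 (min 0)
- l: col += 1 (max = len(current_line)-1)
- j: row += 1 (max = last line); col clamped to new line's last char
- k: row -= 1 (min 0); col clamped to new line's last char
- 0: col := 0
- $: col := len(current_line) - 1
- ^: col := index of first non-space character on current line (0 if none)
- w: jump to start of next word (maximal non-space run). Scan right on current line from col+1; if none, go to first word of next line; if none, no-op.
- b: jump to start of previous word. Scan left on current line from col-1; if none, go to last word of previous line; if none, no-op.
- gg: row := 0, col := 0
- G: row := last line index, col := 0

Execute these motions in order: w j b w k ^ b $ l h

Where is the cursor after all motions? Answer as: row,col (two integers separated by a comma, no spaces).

After 1 (w): row=0 col=2 char='s'
After 2 (j): row=1 col=2 char='c'
After 3 (b): row=1 col=0 char='r'
After 4 (w): row=1 col=6 char='g'
After 5 (k): row=0 col=6 char='_'
After 6 (^): row=0 col=2 char='s'
After 7 (b): row=0 col=2 char='s'
After 8 ($): row=0 col=20 char='w'
After 9 (l): row=0 col=20 char='w'
After 10 (h): row=0 col=19 char='o'

Answer: 0,19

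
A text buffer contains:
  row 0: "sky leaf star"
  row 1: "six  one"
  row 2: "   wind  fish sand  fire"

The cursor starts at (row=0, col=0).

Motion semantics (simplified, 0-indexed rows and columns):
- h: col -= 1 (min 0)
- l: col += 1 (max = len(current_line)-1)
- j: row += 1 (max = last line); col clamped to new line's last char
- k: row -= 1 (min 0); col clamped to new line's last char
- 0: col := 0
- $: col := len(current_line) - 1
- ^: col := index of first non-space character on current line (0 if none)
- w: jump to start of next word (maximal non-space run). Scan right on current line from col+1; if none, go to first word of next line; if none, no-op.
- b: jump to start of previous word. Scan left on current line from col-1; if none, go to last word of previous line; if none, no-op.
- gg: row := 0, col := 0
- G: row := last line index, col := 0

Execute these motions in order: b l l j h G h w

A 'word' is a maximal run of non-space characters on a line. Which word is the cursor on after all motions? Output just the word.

Answer: wind

Derivation:
After 1 (b): row=0 col=0 char='s'
After 2 (l): row=0 col=1 char='k'
After 3 (l): row=0 col=2 char='y'
After 4 (j): row=1 col=2 char='x'
After 5 (h): row=1 col=1 char='i'
After 6 (G): row=2 col=0 char='_'
After 7 (h): row=2 col=0 char='_'
After 8 (w): row=2 col=3 char='w'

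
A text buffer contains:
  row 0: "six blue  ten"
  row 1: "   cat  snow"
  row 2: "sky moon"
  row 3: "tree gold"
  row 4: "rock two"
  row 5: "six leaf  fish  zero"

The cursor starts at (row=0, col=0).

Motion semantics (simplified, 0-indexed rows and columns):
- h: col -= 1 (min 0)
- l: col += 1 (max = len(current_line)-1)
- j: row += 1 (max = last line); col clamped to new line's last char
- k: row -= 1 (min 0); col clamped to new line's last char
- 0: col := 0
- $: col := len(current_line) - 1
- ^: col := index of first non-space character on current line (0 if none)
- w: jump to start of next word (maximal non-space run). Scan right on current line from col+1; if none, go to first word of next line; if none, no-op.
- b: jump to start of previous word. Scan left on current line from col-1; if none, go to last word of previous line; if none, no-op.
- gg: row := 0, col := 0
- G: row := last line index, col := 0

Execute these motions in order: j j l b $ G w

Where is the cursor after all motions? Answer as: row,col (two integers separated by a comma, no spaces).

Answer: 5,4

Derivation:
After 1 (j): row=1 col=0 char='_'
After 2 (j): row=2 col=0 char='s'
After 3 (l): row=2 col=1 char='k'
After 4 (b): row=2 col=0 char='s'
After 5 ($): row=2 col=7 char='n'
After 6 (G): row=5 col=0 char='s'
After 7 (w): row=5 col=4 char='l'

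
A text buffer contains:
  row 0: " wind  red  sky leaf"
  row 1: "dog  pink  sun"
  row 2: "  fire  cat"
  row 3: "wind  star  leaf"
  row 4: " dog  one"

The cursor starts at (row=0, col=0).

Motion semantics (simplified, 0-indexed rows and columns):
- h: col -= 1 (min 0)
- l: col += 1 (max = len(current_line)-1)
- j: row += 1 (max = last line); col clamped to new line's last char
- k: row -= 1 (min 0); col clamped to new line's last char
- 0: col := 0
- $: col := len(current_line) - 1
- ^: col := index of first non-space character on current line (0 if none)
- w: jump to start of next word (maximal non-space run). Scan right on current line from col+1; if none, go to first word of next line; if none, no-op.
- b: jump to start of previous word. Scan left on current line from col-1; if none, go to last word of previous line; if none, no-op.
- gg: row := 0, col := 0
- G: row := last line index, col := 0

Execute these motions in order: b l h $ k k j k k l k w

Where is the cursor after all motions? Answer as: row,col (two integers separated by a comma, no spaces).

Answer: 0,16

Derivation:
After 1 (b): row=0 col=0 char='_'
After 2 (l): row=0 col=1 char='w'
After 3 (h): row=0 col=0 char='_'
After 4 ($): row=0 col=19 char='f'
After 5 (k): row=0 col=19 char='f'
After 6 (k): row=0 col=19 char='f'
After 7 (j): row=1 col=13 char='n'
After 8 (k): row=0 col=13 char='k'
After 9 (k): row=0 col=13 char='k'
After 10 (l): row=0 col=14 char='y'
After 11 (k): row=0 col=14 char='y'
After 12 (w): row=0 col=16 char='l'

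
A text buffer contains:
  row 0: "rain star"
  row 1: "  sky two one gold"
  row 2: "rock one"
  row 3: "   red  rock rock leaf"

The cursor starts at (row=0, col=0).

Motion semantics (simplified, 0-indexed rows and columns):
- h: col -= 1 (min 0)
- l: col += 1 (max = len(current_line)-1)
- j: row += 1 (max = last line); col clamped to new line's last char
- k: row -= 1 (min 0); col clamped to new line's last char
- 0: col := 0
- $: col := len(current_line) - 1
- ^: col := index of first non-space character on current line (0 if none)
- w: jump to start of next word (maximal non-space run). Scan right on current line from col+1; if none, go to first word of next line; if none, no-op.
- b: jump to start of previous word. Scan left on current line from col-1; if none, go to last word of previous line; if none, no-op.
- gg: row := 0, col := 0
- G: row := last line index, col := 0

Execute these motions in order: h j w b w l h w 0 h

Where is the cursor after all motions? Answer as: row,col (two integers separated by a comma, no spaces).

Answer: 1,0

Derivation:
After 1 (h): row=0 col=0 char='r'
After 2 (j): row=1 col=0 char='_'
After 3 (w): row=1 col=2 char='s'
After 4 (b): row=0 col=5 char='s'
After 5 (w): row=1 col=2 char='s'
After 6 (l): row=1 col=3 char='k'
After 7 (h): row=1 col=2 char='s'
After 8 (w): row=1 col=6 char='t'
After 9 (0): row=1 col=0 char='_'
After 10 (h): row=1 col=0 char='_'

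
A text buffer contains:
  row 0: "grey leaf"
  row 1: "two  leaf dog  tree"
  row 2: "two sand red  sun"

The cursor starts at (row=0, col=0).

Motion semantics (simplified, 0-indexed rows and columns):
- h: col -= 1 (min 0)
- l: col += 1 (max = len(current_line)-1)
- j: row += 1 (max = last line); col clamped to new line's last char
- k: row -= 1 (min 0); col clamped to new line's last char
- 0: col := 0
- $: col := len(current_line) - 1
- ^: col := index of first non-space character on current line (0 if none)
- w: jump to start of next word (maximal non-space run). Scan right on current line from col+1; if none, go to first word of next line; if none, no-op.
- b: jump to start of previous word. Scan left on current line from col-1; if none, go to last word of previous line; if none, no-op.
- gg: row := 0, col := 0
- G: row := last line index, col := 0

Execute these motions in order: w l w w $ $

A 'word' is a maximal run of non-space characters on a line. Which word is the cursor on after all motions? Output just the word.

After 1 (w): row=0 col=5 char='l'
After 2 (l): row=0 col=6 char='e'
After 3 (w): row=1 col=0 char='t'
After 4 (w): row=1 col=5 char='l'
After 5 ($): row=1 col=18 char='e'
After 6 ($): row=1 col=18 char='e'

Answer: tree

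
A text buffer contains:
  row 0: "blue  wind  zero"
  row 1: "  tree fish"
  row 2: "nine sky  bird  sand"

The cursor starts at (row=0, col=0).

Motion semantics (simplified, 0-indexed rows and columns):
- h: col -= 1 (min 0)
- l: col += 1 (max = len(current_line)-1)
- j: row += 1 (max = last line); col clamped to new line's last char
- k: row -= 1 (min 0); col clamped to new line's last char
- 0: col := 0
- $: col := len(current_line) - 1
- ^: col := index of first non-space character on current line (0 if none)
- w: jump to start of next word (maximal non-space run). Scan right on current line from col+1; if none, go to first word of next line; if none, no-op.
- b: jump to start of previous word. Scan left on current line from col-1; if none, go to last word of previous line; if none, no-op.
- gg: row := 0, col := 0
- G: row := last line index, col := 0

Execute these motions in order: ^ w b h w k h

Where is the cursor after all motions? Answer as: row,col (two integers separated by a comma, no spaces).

Answer: 0,5

Derivation:
After 1 (^): row=0 col=0 char='b'
After 2 (w): row=0 col=6 char='w'
After 3 (b): row=0 col=0 char='b'
After 4 (h): row=0 col=0 char='b'
After 5 (w): row=0 col=6 char='w'
After 6 (k): row=0 col=6 char='w'
After 7 (h): row=0 col=5 char='_'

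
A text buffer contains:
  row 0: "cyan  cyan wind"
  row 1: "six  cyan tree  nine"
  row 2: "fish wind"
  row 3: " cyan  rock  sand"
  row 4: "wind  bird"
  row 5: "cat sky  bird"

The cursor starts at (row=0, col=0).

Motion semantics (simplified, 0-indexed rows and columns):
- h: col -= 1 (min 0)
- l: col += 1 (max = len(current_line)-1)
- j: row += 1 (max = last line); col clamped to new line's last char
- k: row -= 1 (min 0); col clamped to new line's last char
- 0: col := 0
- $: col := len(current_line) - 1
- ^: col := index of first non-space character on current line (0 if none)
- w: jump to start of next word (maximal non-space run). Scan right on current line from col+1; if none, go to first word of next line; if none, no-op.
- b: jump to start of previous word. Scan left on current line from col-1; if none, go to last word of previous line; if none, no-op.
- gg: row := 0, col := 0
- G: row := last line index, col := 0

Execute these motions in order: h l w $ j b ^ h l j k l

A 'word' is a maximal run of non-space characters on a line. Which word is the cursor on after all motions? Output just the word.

Answer: six

Derivation:
After 1 (h): row=0 col=0 char='c'
After 2 (l): row=0 col=1 char='y'
After 3 (w): row=0 col=6 char='c'
After 4 ($): row=0 col=14 char='d'
After 5 (j): row=1 col=14 char='_'
After 6 (b): row=1 col=10 char='t'
After 7 (^): row=1 col=0 char='s'
After 8 (h): row=1 col=0 char='s'
After 9 (l): row=1 col=1 char='i'
After 10 (j): row=2 col=1 char='i'
After 11 (k): row=1 col=1 char='i'
After 12 (l): row=1 col=2 char='x'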